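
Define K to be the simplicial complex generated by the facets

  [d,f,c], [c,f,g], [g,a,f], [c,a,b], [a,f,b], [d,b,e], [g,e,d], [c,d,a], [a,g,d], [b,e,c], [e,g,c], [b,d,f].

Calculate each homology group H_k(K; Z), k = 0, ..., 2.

H_0 ≅ Z,  H_1 ≅ Z/2,  H_2 = 0.

K has 7 vertices, 18 edges, 12 triangles.
rank ∂_0 = 0, rank ∂_1 = 6 ⇒ b_0 = 7 − 0 − 6 = 1; all invariant factors of ∂_1 are 1 so no torsion. So H_0 = Z.
rank ∂_1 = 6, rank ∂_2 = 12 ⇒ b_1 = 18 − 6 − 12 = 0; ∂_2 has invariant factor(s) [2] giving torsion. So H_1 = Z/2.
rank ∂_2 = 12, rank ∂_3 = 0 ⇒ b_2 = 12 − 12 − 0 = 0. So H_2 = 0.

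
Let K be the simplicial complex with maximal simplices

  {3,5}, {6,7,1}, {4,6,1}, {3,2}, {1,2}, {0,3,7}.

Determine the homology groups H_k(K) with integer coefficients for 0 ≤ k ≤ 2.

Order the vertices as 0 < 1 < 2 < 3 < 4 < 5 < 6 < 7. Listing each simplex with vertices in this order, K has dimension 2 with simplices:

  0-simplices (8): [0], [1], [2], [3], [4], [5], [6], [7]
  1-simplices (11): [0,3], [0,7], [1,2], [1,4], [1,6], [1,7], [2,3], [3,5], [3,7], [4,6], [6,7]
  2-simplices (3): [0,3,7], [1,4,6], [1,6,7]

Hence C_0 ≅ Z^8, C_1 ≅ Z^11, C_2 ≅ Z^3.

Boundary ∂_1: C_1 → C_0 maps an edge to its endpoints' difference, ∂[p,q] = q − p. For instance
  ∂[3,7] = [7] − [3].
The resulting 8×11 matrix has rank 7, and its Smith normal form has invariant factors (1,1,1,1,1,1,1).

∂_2: C_2 → C_1 maps a triangle to the signed sum of its edges. For instance
  ∂[0,3,7] = [3,7] − [0,7] + [0,3],
  ∂[1,6,7] = [6,7] − [1,7] + [1,6].
As a 11×3 matrix over Z this has rank 3, with invariant factors (1,1,1).

From H_k ≅ ker(∂_k) / im(∂_{k+1}) we obtain:

  H_0: rank C_0 − rank ∂_1 = 8 − 7 = 1, and the invariant factors of ∂_1 are all 1, so H_0 = Z.
  H_1: rank ker ∂_1 − rank ∂_2 = (11 − 7) − 3 = 1, and the invariant factors of ∂_2 are all 1, so H_1 = Z.
  H_2: rank ker ∂_2 − rank ∂_3 = (3 − 3) − 0 = 0, and there is no ∂_3, so H_2 = 0.

H_0 ≅ Z,  H_1 ≅ Z,  H_2 = 0.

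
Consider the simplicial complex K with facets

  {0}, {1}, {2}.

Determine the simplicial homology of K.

Order the vertices as 0 < 1 < 2. Listing each simplex with vertices in this order, K has dimension 0 with simplices:

  0-simplices (3): [0], [1], [2]

Hence C_0 ≅ Z^3.

Reading off H_k = ker ∂_k / im ∂_{k+1}:

  H_0: rank C_0 − rank ∂_1 = 3 − 0 = 3, and there is no ∂_1, so H_0 = Z^3.

H_0 ≅ Z^3.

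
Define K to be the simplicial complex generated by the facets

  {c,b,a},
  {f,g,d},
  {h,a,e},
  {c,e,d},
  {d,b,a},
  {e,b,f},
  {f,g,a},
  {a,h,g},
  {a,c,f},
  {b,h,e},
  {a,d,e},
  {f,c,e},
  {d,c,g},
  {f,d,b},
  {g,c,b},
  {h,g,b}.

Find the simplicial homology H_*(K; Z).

H_0 = Z,  H_1 = Z^2,  H_2 = Z.

Fix the vertex order a < b < c < d < e < f < g < h and write every simplex with vertices in increasing order. Then dim K = 2 and the simplices of K are:

  0-simplices (8): a, b, c, d, e, f, g, h
  1-simplices (24): ab, ac, ad, ae, af, ag, ah, bc, bd, be, bf, bg, bh, cd, ce, cf, cg, de, df, dg, ef, eh, fg, gh
  2-simplices (16): abc, abd, acf, ade, aeh, afg, agh, bcg, bdf, bef, beh, bgh, cde, cdg, cef, dfg

so the chain groups are C_0 ≅ Z^8, C_1 ≅ Z^24, C_2 ≅ Z^16.

∂_1: C_1 → C_0 maps an edge to its endpoints' difference, ∂[p,q] = q − p. For instance
  ∂ag = g − a.
The 8×24 boundary matrix has rank 7 and Smith normal form diag(1,1,1,1,1,1,1).

Boundary ∂_2: C_2 → C_1 acts by ∂[p,q,r] = [q,r] − [p,r] + [p,q]. For instance
  ∂cdg = dg − cg + cd,
  ∂abd = bd − ad + ab.
The 24×16 boundary matrix has rank 15 and Smith normal form diag(1,1,1,1,1,1,1,1,1,1,1,1,1,1,1).

Reading off H_k = ker ∂_k / im ∂_{k+1}:

  H_0: rank C_0 − rank ∂_1 = 8 − 7 = 1, and the invariant factors of ∂_1 are all 1, so H_0 = Z.
  H_1: rank ker ∂_1 − rank ∂_2 = (24 − 7) − 15 = 2, and the invariant factors of ∂_2 are all 1, so H_1 = Z^2.
  H_2: rank ker ∂_2 − rank ∂_3 = (16 − 15) − 0 = 1, and there is no ∂_3, so H_2 = Z.

As a check, the Euler characteristic is 8 − 24 + 16 = 0, which agrees with 1 − 2 + 1 = 0.
(K is a triangulation of the torus T^2.)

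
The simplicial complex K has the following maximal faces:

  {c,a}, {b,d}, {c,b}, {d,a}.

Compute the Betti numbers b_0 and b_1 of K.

We work with the vertex ordering a < b < c < d. The simplices of K, each written with vertices in increasing order, are:

  0-simplices (4): a, b, c, d
  1-simplices (4): ac, ad, bc, bd

Hence C_0 ≅ Z^4, C_1 ≅ Z^4.

The boundary map ∂_1: C_1 → C_0 maps an edge to its endpoints' difference, ∂[p,q] = q − p. For instance
  ∂ac = c − a.
This gives a 4×4 integer matrix of rank 3; reducing to Smith normal form yields diagonal entries (1,1,1).

Computing H_k = (kernel of ∂_k) / (image of ∂_{k+1}):

  H_0: rank C_0 − rank ∂_1 = 4 − 3 = 1, and the invariant factors of ∂_1 are all 1, so H_0 = Z.
  H_1: rank ker ∂_1 − rank ∂_2 = (4 − 3) − 0 = 1, and there is no ∂_2, so H_1 = Z.

Hence the Betti numbers are b_0 = 1, b_1 = 1.

b_0 = 1, b_1 = 1.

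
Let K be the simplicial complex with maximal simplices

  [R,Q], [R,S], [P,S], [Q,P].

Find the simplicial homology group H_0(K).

H_0 = Z.

We work with the vertex ordering P < Q < R < S. The simplices of K, each written with vertices in increasing order, are:

  0-simplices (4): P, Q, R, S
  1-simplices (4): PQ, PS, QR, RS

giving chain groups C_0 ≅ Z^4, C_1 ≅ Z^4.

∂_1: C_1 → C_0 maps an edge to its endpoints' difference, ∂[p,q] = q − p. For instance
  ∂QR = R − Q.
This gives a 4×4 integer matrix of rank 3; reducing to Smith normal form yields diagonal entries (1,1,1).

From H_k ≅ ker(∂_k) / im(∂_{k+1}) we obtain:

  H_0: rank C_0 − rank ∂_1 = 4 − 3 = 1, and the invariant factors of ∂_1 are all 1, so H_0 ≅ Z.

(K is a triangulation of the circle S^1.)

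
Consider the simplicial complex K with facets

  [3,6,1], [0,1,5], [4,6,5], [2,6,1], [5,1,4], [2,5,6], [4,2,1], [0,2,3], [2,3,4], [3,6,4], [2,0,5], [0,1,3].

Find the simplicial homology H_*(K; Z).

We work with the vertex ordering 0 < 1 < 2 < 3 < 4 < 5 < 6. The simplices of K, each written with vertices in increasing order, are:

  0-simplices (7): [0], [1], [2], [3], [4], [5], [6]
  1-simplices (18): [0,1], [0,2], [0,3], [0,5], [1,2], [1,3], [1,4], [1,5], [1,6], [2,3], [2,4], [2,5], [2,6], [3,4], [3,6], [4,5], [4,6], [5,6]
  2-simplices (12): [0,1,3], [0,1,5], [0,2,3], [0,2,5], [1,2,4], [1,2,6], [1,3,6], [1,4,5], [2,3,4], [2,5,6], [3,4,6], [4,5,6]

Hence C_0 ≅ Z^7, C_1 ≅ Z^18, C_2 ≅ Z^12.

Boundary ∂_1: C_1 → C_0 is given by ∂[p,q] = [q] − [p].
The resulting 7×18 matrix has rank 6, and its Smith normal form has invariant factors (1,1,1,1,1,1).

Boundary ∂_2: C_2 → C_1 acts by ∂[p,q,r] = [q,r] − [p,r] + [p,q]. For instance
  ∂[4,5,6] = [5,6] − [4,6] + [4,5],
  ∂[3,4,6] = [4,6] − [3,6] + [3,4].
As a 18×12 matrix over Z this has rank 12, with invariant factors (1,1,1,1,1,1,1,1,1,1,1,2).

Computing H_k = (kernel of ∂_k) / (image of ∂_{k+1}):

  H_0: rank C_0 − rank ∂_1 = 7 − 6 = 1, and the invariant factors of ∂_1 are all 1, so H_0 = Z.
  H_1: rank ker ∂_1 − rank ∂_2 = (18 − 6) − 12 = 0, and ∂_2 has invariant factor 2 > 1, so H_1 = Z/2.
  H_2: rank ker ∂_2 − rank ∂_3 = (12 − 12) − 0 = 0, and there is no ∂_3, so H_2 = 0.

(K is a triangulation of the real projective plane RP^2.)

H_0 ≅ Z,  H_1 ≅ Z/2,  H_2 = 0.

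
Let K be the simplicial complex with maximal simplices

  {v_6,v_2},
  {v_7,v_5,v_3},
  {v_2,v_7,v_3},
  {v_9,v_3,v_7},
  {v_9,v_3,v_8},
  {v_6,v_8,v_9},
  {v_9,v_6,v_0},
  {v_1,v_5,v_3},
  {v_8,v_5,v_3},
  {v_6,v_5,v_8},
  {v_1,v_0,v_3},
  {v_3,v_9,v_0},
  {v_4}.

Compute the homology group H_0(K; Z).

K has 10 vertices, 20 edges, 11 triangles.
rank ∂_0 = 0, rank ∂_1 = 8 ⇒ b_0 = 10 − 0 − 8 = 2; all invariant factors of ∂_1 are 1 so no torsion. So H_0 = Z^2.

H_0 ≅ Z^2.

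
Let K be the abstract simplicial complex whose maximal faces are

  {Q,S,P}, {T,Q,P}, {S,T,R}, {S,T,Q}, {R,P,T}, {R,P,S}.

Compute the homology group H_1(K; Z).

Take the total order P < Q < R < S < T on the vertex set. Then K (dimension 2) consists of the simplices:

  0-simplices (5): P, Q, R, S, T
  1-simplices (9): PQ, PR, PS, PT, QS, QT, RS, RT, ST
  2-simplices (6): PQS, PQT, PRS, PRT, QST, RST

so the chain groups are C_0 ≅ Z^5, C_1 ≅ Z^9, C_2 ≅ Z^6.

∂_1: C_1 → C_0 is given by ∂[p,q] = [q] − [p].
This gives a 5×9 integer matrix of rank 4; reducing to Smith normal form yields diagonal entries (1,1,1,1).

∂_2: C_2 → C_1 sends each 2-simplex [p,q,r] to [q,r] − [p,r] + [p,q]. For instance
  ∂RST = ST − RT + RS,
  ∂PRS = RS − PS + PR.
As a 9×6 matrix over Z this has rank 5, with invariant factors (1,1,1,1,1).

Now H_k = ker ∂_k / im ∂_{k+1}, so:

  H_1: rank ker ∂_1 − rank ∂_2 = (9 − 4) − 5 = 0, and the invariant factors of ∂_2 are all 1, so H_1 ≅ 0.

H_1 = 0.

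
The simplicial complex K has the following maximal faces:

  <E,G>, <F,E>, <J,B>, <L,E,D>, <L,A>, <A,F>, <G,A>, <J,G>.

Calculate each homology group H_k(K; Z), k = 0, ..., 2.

Fix the vertex order A < B < D < E < F < G < J < L and write every simplex with vertices in increasing order. Then dim K = 2 and the simplices of K are:

  0-simplices (8): A, B, D, E, F, G, J, L
  1-simplices (10): AF, AG, AL, BJ, DE, DL, EF, EG, EL, GJ
  2-simplices (1): DEL

so the chain groups are C_0 ≅ Z^8, C_1 ≅ Z^10, C_2 ≅ Z^1.

∂_1: C_1 → C_0 maps an edge to its endpoints' difference, ∂[p,q] = q − p.
This gives a 8×10 integer matrix of rank 7; reducing to Smith normal form yields diagonal entries (1,1,1,1,1,1,1).

∂_2: C_2 → C_1 sends each 2-simplex [p,q,r] to [q,r] − [p,r] + [p,q]. For instance
  ∂DEL = EL − DL + DE.
The 10×1 boundary matrix has rank 1 and Smith normal form diag(1).

From H_k ≅ ker(∂_k) / im(∂_{k+1}) we obtain:

  H_0: rank C_0 − rank ∂_1 = 8 − 7 = 1, and the invariant factors of ∂_1 are all 1, so H_0 = Z.
  H_1: rank ker ∂_1 − rank ∂_2 = (10 − 7) − 1 = 2, and the invariant factors of ∂_2 are all 1, so H_1 = Z^2.
  H_2: rank ker ∂_2 − rank ∂_3 = (1 − 1) − 0 = 0, and there is no ∂_3, so H_2 = 0.

H_0 = Z,  H_1 = Z^2,  H_2 = 0.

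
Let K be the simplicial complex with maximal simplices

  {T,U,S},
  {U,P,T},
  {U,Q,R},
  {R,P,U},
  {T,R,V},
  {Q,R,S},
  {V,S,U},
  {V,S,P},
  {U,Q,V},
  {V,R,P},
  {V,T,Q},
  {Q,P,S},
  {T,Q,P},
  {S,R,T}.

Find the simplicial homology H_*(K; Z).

H_0 ≅ Z,  H_1 ≅ Z^2,  H_2 ≅ Z.

Order the vertices as P < Q < R < S < T < U < V. Listing each simplex with vertices in this order, K has dimension 2 with simplices:

  0-simplices (7): P, Q, R, S, T, U, V
  1-simplices (21): PQ, PR, PS, PT, PU, PV, QR, QS, QT, QU, QV, RS, RT, RU, RV, ST, SU, SV, TU, TV, UV
  2-simplices (14): PQS, PQT, PRU, PRV, PSV, PTU, QRS, QRU, QTV, QUV, RST, RTV, STU, SUV

so the chain groups are C_0 ≅ Z^7, C_1 ≅ Z^21, C_2 ≅ Z^14.

∂_1: C_1 → C_0 maps an edge to its endpoints' difference, ∂[p,q] = q − p. For instance
  ∂QU = U − Q.
The resulting 7×21 matrix has rank 6, and its Smith normal form has invariant factors (1,1,1,1,1,1).

The boundary map ∂_2: C_2 → C_1 sends each 2-simplex [p,q,r] to [q,r] − [p,r] + [p,q]. For instance
  ∂STU = TU − SU + ST,
  ∂QRU = RU − QU + QR.
This gives a 21×14 integer matrix of rank 13; reducing to Smith normal form yields diagonal entries (1,1,1,1,1,1,1,1,1,1,1,1,1).

Computing H_k = (kernel of ∂_k) / (image of ∂_{k+1}):

  H_0: rank C_0 − rank ∂_1 = 7 − 6 = 1, and the invariant factors of ∂_1 are all 1, so H_0 ≅ Z.
  H_1: rank ker ∂_1 − rank ∂_2 = (21 − 6) − 13 = 2, and the invariant factors of ∂_2 are all 1, so H_1 ≅ Z^2.
  H_2: rank ker ∂_2 − rank ∂_3 = (14 − 13) − 0 = 1, and there is no ∂_3, so H_2 ≅ Z.

As a check, the Euler characteristic is 7 − 21 + 14 = 0, which agrees with 1 − 2 + 1 = 0.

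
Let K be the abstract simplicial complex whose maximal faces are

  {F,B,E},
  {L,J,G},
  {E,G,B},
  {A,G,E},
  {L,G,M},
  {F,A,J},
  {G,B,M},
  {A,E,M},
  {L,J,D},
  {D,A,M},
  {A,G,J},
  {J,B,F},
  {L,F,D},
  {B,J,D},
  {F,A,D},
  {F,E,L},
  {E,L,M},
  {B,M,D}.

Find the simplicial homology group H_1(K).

H_1 = Z ⊕ Z/2.

Order the vertices as A < B < D < E < F < G < J < L < M. Listing each simplex with vertices in this order, K has dimension 2 with simplices:

  0-simplices (9): A, B, D, E, F, G, J, L, M
  1-simplices (27): AD, AE, AF, AG, AJ, AM, BD, BE, BF, BG, BJ, BM, DF, DJ, DL, DM, EF, EG, EL, EM, FJ, FL, GJ, GL, GM, JL, LM
  2-simplices (18): ADF, ADM, AEG, AEM, AFJ, AGJ, BDJ, BDM, BEF, BEG, BFJ, BGM, DFL, DJL, EFL, ELM, GJL, GLM

Hence C_0 ≅ Z^9, C_1 ≅ Z^27, C_2 ≅ Z^18.

The boundary map ∂_1: C_1 → C_0 sends each edge [p,q] (with p < q) to q − p. For instance
  ∂AM = M − A.
The resulting 9×27 matrix has rank 8, and its Smith normal form has invariant factors (1,1,1,1,1,1,1,1).

The boundary map ∂_2: C_2 → C_1 sends each 2-simplex [p,q,r] to [q,r] − [p,r] + [p,q]. For instance
  ∂BEG = EG − BG + BE,
  ∂ELM = LM − EM + EL.
The 27×18 boundary matrix has rank 18 and Smith normal form diag(1,1,1,1,1,1,1,1,1,1,1,1,1,1,1,1,1,2).

Reading off H_k = ker ∂_k / im ∂_{k+1}:

  H_1: rank ker ∂_1 − rank ∂_2 = (27 − 8) − 18 = 1, and ∂_2 has invariant factor 2 > 1, so H_1 = Z ⊕ Z/2.

(K is a triangulation of the Klein bottle.)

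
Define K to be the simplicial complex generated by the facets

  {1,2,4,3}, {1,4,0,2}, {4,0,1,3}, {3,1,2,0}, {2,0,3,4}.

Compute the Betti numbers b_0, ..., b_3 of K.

We work with the vertex ordering 0 < 1 < 2 < 3 < 4. The simplices of K, each written with vertices in increasing order, are:

  0-simplices (5): [0], [1], [2], [3], [4]
  1-simplices (10): [0,1], [0,2], [0,3], [0,4], [1,2], [1,3], [1,4], [2,3], [2,4], [3,4]
  2-simplices (10): [0,1,2], [0,1,3], [0,1,4], [0,2,3], [0,2,4], [0,3,4], [1,2,3], [1,2,4], [1,3,4], [2,3,4]
  3-simplices (5): [0,1,2,3], [0,1,2,4], [0,1,3,4], [0,2,3,4], [1,2,3,4]

giving chain groups C_0 ≅ Z^5, C_1 ≅ Z^10, C_2 ≅ Z^10, C_3 ≅ Z^5.

The boundary map ∂_1: C_1 → C_0 is given by ∂[p,q] = [q] − [p]. For instance
  ∂[1,3] = [3] − [1].
The 5×10 boundary matrix has rank 4 and Smith normal form diag(1,1,1,1).

The boundary map ∂_2: C_2 → C_1 acts by ∂[p,q,r] = [q,r] − [p,r] + [p,q]. For instance
  ∂[1,2,3] = [2,3] − [1,3] + [1,2],
  ∂[0,2,4] = [2,4] − [0,4] + [0,2].
As a 10×10 matrix over Z this has rank 6, with invariant factors (1,1,1,1,1,1).

Boundary ∂_3: C_3 → C_2 sends each 3-simplex σ to the alternating sum Σ_i (−1)^i (σ with its i-th vertex removed). For instance
  ∂[0,1,2,4] = [1,2,4] − [0,2,4] + [0,1,4] − [0,1,2],
  ∂[0,1,3,4] = [1,3,4] − [0,3,4] + [0,1,4] − [0,1,3].
This gives a 10×5 integer matrix of rank 4; reducing to Smith normal form yields diagonal entries (1,1,1,1).

Computing H_k = (kernel of ∂_k) / (image of ∂_{k+1}):

  H_0: rank C_0 − rank ∂_1 = 5 − 4 = 1, and the invariant factors of ∂_1 are all 1, so H_0 = Z.
  H_1: rank ker ∂_1 − rank ∂_2 = (10 − 4) − 6 = 0, and the invariant factors of ∂_2 are all 1, so H_1 = 0.
  H_2: rank ker ∂_2 − rank ∂_3 = (10 − 6) − 4 = 0, and the invariant factors of ∂_3 are all 1, so H_2 = 0.
  H_3: rank ker ∂_3 − rank ∂_4 = (5 − 4) − 0 = 1, and there is no ∂_4, so H_3 = Z.

As a check, the Euler characteristic is 5 − 10 + 10 − 5 = 0, which agrees with 1 − 0 + 0 − 1 = 0.
(K is a triangulation of the 3-sphere S^3.)

Hence the Betti numbers are b_0 = 1, b_1 = 0, b_2 = 0, b_3 = 1.

b_0 = 1, b_1 = 0, b_2 = 0, b_3 = 1.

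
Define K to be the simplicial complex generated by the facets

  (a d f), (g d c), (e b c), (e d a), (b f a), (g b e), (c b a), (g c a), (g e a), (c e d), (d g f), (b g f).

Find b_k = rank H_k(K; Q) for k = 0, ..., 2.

Take the total order a < b < c < d < e < f < g on the vertex set. Then K (dimension 2) consists of the simplices:

  0-simplices (7): a, b, c, d, e, f, g
  1-simplices (18): ab, ac, ad, ae, af, ag, bc, be, bf, bg, cd, ce, cg, de, df, dg, eg, fg
  2-simplices (12): abc, abf, acg, ade, adf, aeg, bce, beg, bfg, cde, cdg, dfg

so the chain groups are C_0 ≅ Z^7, C_1 ≅ Z^18, C_2 ≅ Z^12.

∂_1: C_1 → C_0 maps an edge to its endpoints' difference, ∂[p,q] = q − p.
As a 7×18 matrix over Z this has rank 6, with invariant factors (1,1,1,1,1,1).

Boundary ∂_2: C_2 → C_1 maps a triangle to the signed sum of its edges. For instance
  ∂ade = de − ae + ad,
  ∂aeg = eg − ag + ae.
The 18×12 boundary matrix has rank 12 and Smith normal form diag(1,1,1,1,1,1,1,1,1,1,1,2).

Now H_k = ker ∂_k / im ∂_{k+1}, so:

  H_0: rank C_0 − rank ∂_1 = 7 − 6 = 1, and the invariant factors of ∂_1 are all 1, so H_0 ≅ Z.
  H_1: rank ker ∂_1 − rank ∂_2 = (18 − 6) − 12 = 0, and ∂_2 has invariant factor 2 > 1, so H_1 ≅ Z/2.
  H_2: rank ker ∂_2 − rank ∂_3 = (12 − 12) − 0 = 0, and there is no ∂_3, so H_2 ≅ 0.

(K is a triangulation of the real projective plane RP^2.)

Hence the Betti numbers are b_0 = 1, b_1 = 0, b_2 = 0.

b_0 = 1, b_1 = 0, b_2 = 0.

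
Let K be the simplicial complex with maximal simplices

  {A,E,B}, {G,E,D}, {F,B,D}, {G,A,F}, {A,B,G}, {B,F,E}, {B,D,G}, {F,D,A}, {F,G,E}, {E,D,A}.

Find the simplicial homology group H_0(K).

K has 6 vertices, 15 edges, 10 triangles.
rank ∂_0 = 0, rank ∂_1 = 5 ⇒ b_0 = 6 − 0 − 5 = 1; all invariant factors of ∂_1 are 1 so no torsion. So H_0 = Z.

H_0 = Z.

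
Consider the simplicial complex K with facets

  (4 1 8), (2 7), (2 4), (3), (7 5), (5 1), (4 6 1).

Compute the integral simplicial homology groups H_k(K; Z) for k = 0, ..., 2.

H_0 = Z^2,  H_1 = Z,  H_2 = 0.

Take the total order 1 < 2 < 3 < 4 < 5 < 6 < 7 < 8 on the vertex set. Then K (dimension 2) consists of the simplices:

  0-simplices (8): [1], [2], [3], [4], [5], [6], [7], [8]
  1-simplices (9): [1,4], [1,5], [1,6], [1,8], [2,4], [2,7], [4,6], [4,8], [5,7]
  2-simplices (2): [1,4,6], [1,4,8]

giving chain groups C_0 ≅ Z^8, C_1 ≅ Z^9, C_2 ≅ Z^2.

The boundary map ∂_1: C_1 → C_0 sends each edge [p,q] (with p < q) to q − p.
As a 8×9 matrix over Z this has rank 6, with invariant factors (1,1,1,1,1,1).

Boundary ∂_2: C_2 → C_1 sends each 2-simplex [p,q,r] to [q,r] − [p,r] + [p,q]. For instance
  ∂[1,4,8] = [4,8] − [1,8] + [1,4],
  ∂[1,4,6] = [4,6] − [1,6] + [1,4].
The resulting 9×2 matrix has rank 2, and its Smith normal form has invariant factors (1,1).

From H_k ≅ ker(∂_k) / im(∂_{k+1}) we obtain:

  H_0: rank C_0 − rank ∂_1 = 8 − 6 = 2, and the invariant factors of ∂_1 are all 1, so H_0 = Z^2.
  H_1: rank ker ∂_1 − rank ∂_2 = (9 − 6) − 2 = 1, and the invariant factors of ∂_2 are all 1, so H_1 = Z.
  H_2: rank ker ∂_2 − rank ∂_3 = (2 − 2) − 0 = 0, and there is no ∂_3, so H_2 = 0.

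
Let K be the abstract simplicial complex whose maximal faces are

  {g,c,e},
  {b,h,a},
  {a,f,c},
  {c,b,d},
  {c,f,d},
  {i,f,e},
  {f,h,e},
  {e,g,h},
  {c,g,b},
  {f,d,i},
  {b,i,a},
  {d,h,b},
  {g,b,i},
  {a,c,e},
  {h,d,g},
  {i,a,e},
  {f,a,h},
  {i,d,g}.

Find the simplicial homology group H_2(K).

We work with the vertex ordering a < b < c < d < e < f < g < h < i. The simplices of K, each written with vertices in increasing order, are:

  0-simplices (9): a, b, c, d, e, f, g, h, i
  1-simplices (27): ab, ac, ae, af, ah, ai, bc, bd, bg, bh, bi, cd, ce, cf, cg, df, dg, dh, di, ef, eg, eh, ei, fh, fi, gh, gi
  2-simplices (18): abh, abi, ace, acf, aei, afh, bcd, bcg, bdh, bgi, cdf, ceg, dfi, dgh, dgi, efh, efi, egh

giving chain groups C_0 ≅ Z^9, C_1 ≅ Z^27, C_2 ≅ Z^18.

The boundary map ∂_1: C_1 → C_0 maps an edge to its endpoints' difference, ∂[p,q] = q − p. For instance
  ∂bc = c − b.
As a 9×27 matrix over Z this has rank 8, with invariant factors (1,1,1,1,1,1,1,1).

The boundary map ∂_2: C_2 → C_1 maps a triangle to the signed sum of its edges. For instance
  ∂bdh = dh − bh + bd,
  ∂ceg = eg − cg + ce.
The 27×18 boundary matrix has rank 18 and Smith normal form diag(1,1,1,1,1,1,1,1,1,1,1,1,1,1,1,1,1,2).

From H_k ≅ ker(∂_k) / im(∂_{k+1}) we obtain:

  H_2: rank ker ∂_2 − rank ∂_3 = (18 − 18) − 0 = 0, and there is no ∂_3, so H_2 = 0.

(K is a triangulation of the Klein bottle.)

H_2 = 0.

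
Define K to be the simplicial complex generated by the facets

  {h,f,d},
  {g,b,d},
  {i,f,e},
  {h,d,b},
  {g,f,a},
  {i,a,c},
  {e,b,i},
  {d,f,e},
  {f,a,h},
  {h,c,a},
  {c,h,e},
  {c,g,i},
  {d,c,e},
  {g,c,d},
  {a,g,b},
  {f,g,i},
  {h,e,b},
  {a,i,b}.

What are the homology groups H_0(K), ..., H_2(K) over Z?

H_0 ≅ Z,  H_1 ≅ Z × Z/2,  H_2 = 0.

Order the vertices as a < b < c < d < e < f < g < h < i. Listing each simplex with vertices in this order, K has dimension 2 with simplices:

  0-simplices (9): a, b, c, d, e, f, g, h, i
  1-simplices (27): ab, ac, af, ag, ah, ai, bd, be, bg, bh, bi, cd, ce, cg, ch, ci, de, df, dg, dh, ef, eh, ei, fg, fh, fi, gi
  2-simplices (18): abg, abi, ach, aci, afg, afh, bdg, bdh, beh, bei, cde, cdg, ceh, cgi, def, dfh, efi, fgi

giving chain groups C_0 ≅ Z^9, C_1 ≅ Z^27, C_2 ≅ Z^18.

∂_1: C_1 → C_0 maps an edge to its endpoints' difference, ∂[p,q] = q − p.
The 9×27 boundary matrix has rank 8 and Smith normal form diag(1,1,1,1,1,1,1,1).

Boundary ∂_2: C_2 → C_1 acts by ∂[p,q,r] = [q,r] − [p,r] + [p,q]. For instance
  ∂dfh = fh − dh + df,
  ∂afh = fh − ah + af.
The resulting 27×18 matrix has rank 18, and its Smith normal form has invariant factors (1,1,1,1,1,1,1,1,1,1,1,1,1,1,1,1,1,2).

Now H_k = ker ∂_k / im ∂_{k+1}, so:

  H_0: rank C_0 − rank ∂_1 = 9 − 8 = 1, and the invariant factors of ∂_1 are all 1, so H_0 = Z.
  H_1: rank ker ∂_1 − rank ∂_2 = (27 − 8) − 18 = 1, and ∂_2 has invariant factor 2 > 1, so H_1 = Z × Z/2.
  H_2: rank ker ∂_2 − rank ∂_3 = (18 − 18) − 0 = 0, and there is no ∂_3, so H_2 = 0.

(K is a triangulation of the Klein bottle.)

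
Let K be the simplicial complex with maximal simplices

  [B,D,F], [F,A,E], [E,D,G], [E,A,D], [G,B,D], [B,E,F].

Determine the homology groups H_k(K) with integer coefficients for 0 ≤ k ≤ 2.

K has 6 vertices, 12 edges, 6 triangles.
rank ∂_0 = 0, rank ∂_1 = 5 ⇒ b_0 = 6 − 0 − 5 = 1; all invariant factors of ∂_1 are 1 so no torsion. So H_0 = Z.
rank ∂_1 = 5, rank ∂_2 = 6 ⇒ b_1 = 12 − 5 − 6 = 1; all invariant factors of ∂_2 are 1 so no torsion. So H_1 = Z.
rank ∂_2 = 6, rank ∂_3 = 0 ⇒ b_2 = 6 − 6 − 0 = 0. So H_2 = 0.

H_0 ≅ Z,  H_1 ≅ Z,  H_2 = 0.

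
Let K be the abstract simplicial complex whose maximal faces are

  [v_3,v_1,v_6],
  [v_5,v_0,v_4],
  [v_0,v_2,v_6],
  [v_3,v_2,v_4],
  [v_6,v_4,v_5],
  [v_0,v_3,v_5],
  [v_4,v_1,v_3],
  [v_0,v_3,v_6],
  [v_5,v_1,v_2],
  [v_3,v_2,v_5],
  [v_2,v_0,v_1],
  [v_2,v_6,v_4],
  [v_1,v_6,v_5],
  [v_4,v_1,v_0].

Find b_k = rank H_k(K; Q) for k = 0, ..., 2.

b_0 = 1, b_1 = 2, b_2 = 1.

We work with the vertex ordering v_0 < v_1 < v_2 < v_3 < v_4 < v_5 < v_6. The simplices of K, each written with vertices in increasing order, are:

  0-simplices (7): [v_0], [v_1], [v_2], [v_3], [v_4], [v_5], [v_6]
  1-simplices (21): (21 of them)
  2-simplices (14): (14 of them)

so the chain groups are C_0 ≅ Z^7, C_1 ≅ Z^21, C_2 ≅ Z^14.

Boundary ∂_1: C_1 → C_0 sends each edge [p,q] (with p < q) to q − p.
The 7×21 boundary matrix has rank 6 and Smith normal form diag(1,1,1,1,1,1).

The boundary map ∂_2: C_2 → C_1 sends each 2-simplex [p,q,r] to [q,r] − [p,r] + [p,q]. For instance
  ∂[v_4,v_5,v_6] = [v_5,v_6] − [v_4,v_6] + [v_4,v_5],
  ∂[v_0,v_3,v_5] = [v_3,v_5] − [v_0,v_5] + [v_0,v_3].
The resulting 21×14 matrix has rank 13, and its Smith normal form has invariant factors (1,1,1,1,1,1,1,1,1,1,1,1,1).

Computing H_k = (kernel of ∂_k) / (image of ∂_{k+1}):

  H_0: rank C_0 − rank ∂_1 = 7 − 6 = 1, and the invariant factors of ∂_1 are all 1, so H_0 ≅ Z.
  H_1: rank ker ∂_1 − rank ∂_2 = (21 − 6) − 13 = 2, and the invariant factors of ∂_2 are all 1, so H_1 ≅ Z^2.
  H_2: rank ker ∂_2 − rank ∂_3 = (14 − 13) − 0 = 1, and there is no ∂_3, so H_2 ≅ Z.

Hence the Betti numbers are b_0 = 1, b_1 = 2, b_2 = 1.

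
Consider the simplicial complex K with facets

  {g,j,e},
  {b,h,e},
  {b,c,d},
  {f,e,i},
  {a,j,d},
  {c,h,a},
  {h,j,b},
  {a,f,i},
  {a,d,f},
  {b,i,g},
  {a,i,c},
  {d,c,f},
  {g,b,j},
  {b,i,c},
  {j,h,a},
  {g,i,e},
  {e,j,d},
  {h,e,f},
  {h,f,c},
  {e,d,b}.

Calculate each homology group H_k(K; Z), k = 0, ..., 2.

H_0 = Z,  H_1 = Z ⊕ Z_2,  H_2 = 0.

K has 10 vertices, 30 edges, 20 triangles.
rank ∂_0 = 0, rank ∂_1 = 9 ⇒ b_0 = 10 − 0 − 9 = 1; all invariant factors of ∂_1 are 1 so no torsion. So H_0 ≅ Z.
rank ∂_1 = 9, rank ∂_2 = 20 ⇒ b_1 = 30 − 9 − 20 = 1; ∂_2 has invariant factor(s) [2] giving torsion. So H_1 ≅ Z ⊕ Z_2.
rank ∂_2 = 20, rank ∂_3 = 0 ⇒ b_2 = 20 − 20 − 0 = 0. So H_2 ≅ 0.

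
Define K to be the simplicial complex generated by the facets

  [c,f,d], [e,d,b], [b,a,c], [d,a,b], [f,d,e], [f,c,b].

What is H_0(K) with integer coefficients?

Take the total order a < b < c < d < e < f on the vertex set. Then K (dimension 2) consists of the simplices:

  0-simplices (6): a, b, c, d, e, f
  1-simplices (12): ab, ac, ad, bc, bd, be, bf, cd, cf, de, df, ef
  2-simplices (6): abc, abd, bcf, bde, cdf, def

giving chain groups C_0 ≅ Z^6, C_1 ≅ Z^12, C_2 ≅ Z^6.

∂_1: C_1 → C_0 sends each edge [p,q] (with p < q) to q − p. For instance
  ∂bc = c − b.
The 6×12 boundary matrix has rank 5 and Smith normal form diag(1,1,1,1,1).

The boundary map ∂_2: C_2 → C_1 maps a triangle to the signed sum of its edges. For instance
  ∂abd = bd − ad + ab,
  ∂def = ef − df + de.
This gives a 12×6 integer matrix of rank 6; reducing to Smith normal form yields diagonal entries (1,1,1,1,1,1).

Computing H_k = (kernel of ∂_k) / (image of ∂_{k+1}):

  H_0: rank C_0 − rank ∂_1 = 6 − 5 = 1, and the invariant factors of ∂_1 are all 1, so H_0 = Z.

H_0 ≅ Z.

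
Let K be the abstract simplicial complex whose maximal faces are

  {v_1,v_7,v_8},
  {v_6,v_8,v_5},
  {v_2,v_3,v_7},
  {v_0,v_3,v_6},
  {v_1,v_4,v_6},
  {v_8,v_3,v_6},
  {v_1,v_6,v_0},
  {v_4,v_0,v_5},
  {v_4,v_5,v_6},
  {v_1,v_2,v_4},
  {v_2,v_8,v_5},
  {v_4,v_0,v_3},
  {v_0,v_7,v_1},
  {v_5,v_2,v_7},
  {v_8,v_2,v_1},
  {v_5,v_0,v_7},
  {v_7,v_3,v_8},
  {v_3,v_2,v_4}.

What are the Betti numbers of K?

We work with the vertex ordering v_0 < v_1 < v_2 < v_3 < v_4 < v_5 < v_6 < v_7 < v_8. The simplices of K, each written with vertices in increasing order, are:

  0-simplices (9): [v_0], [v_1], [v_2], [v_3], [v_4], [v_5], [v_6], [v_7], [v_8]
  1-simplices (27): (27 of them)
  2-simplices (18): (18 of them)

Hence C_0 ≅ Z^9, C_1 ≅ Z^27, C_2 ≅ Z^18.

∂_1: C_1 → C_0 sends each edge [p,q] (with p < q) to q − p.
The resulting 9×27 matrix has rank 8, and its Smith normal form has invariant factors (1,1,1,1,1,1,1,1).

∂_2: C_2 → C_1 maps a triangle to the signed sum of its edges. For instance
  ∂[v_2,v_3,v_7] = [v_3,v_7] − [v_2,v_7] + [v_2,v_3],
  ∂[v_0,v_4,v_5] = [v_4,v_5] − [v_0,v_5] + [v_0,v_4].
The 27×18 boundary matrix has rank 18 and Smith normal form diag(1,1,1,1,1,1,1,1,1,1,1,1,1,1,1,1,1,2).

Computing H_k = (kernel of ∂_k) / (image of ∂_{k+1}):

  H_0: rank C_0 − rank ∂_1 = 9 − 8 = 1, and the invariant factors of ∂_1 are all 1, so H_0 = Z.
  H_1: rank ker ∂_1 − rank ∂_2 = (27 − 8) − 18 = 1, and ∂_2 has invariant factor 2 > 1, so H_1 = Z ⊕ Z/2Z.
  H_2: rank ker ∂_2 − rank ∂_3 = (18 − 18) − 0 = 0, and there is no ∂_3, so H_2 = 0.

As a check, the Euler characteristic is 9 − 27 + 18 = 0, which agrees with 1 − 1 + 0 = 0.
(K is a triangulation of the Klein bottle.)

Hence the Betti numbers are b_0 = 1, b_1 = 1, b_2 = 0.

b_0 = 1, b_1 = 1, b_2 = 0.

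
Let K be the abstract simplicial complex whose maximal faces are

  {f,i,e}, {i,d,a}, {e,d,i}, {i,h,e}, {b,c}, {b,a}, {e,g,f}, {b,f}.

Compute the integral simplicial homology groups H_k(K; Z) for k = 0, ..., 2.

H_0 = Z,  H_1 = Z,  H_2 = 0.

Fix the vertex order a < b < c < d < e < f < g < h < i and write every simplex with vertices in increasing order. Then dim K = 2 and the simplices of K are:

  0-simplices (9): a, b, c, d, e, f, g, h, i
  1-simplices (14): ab, ad, ai, bc, bf, de, di, ef, eg, eh, ei, fg, fi, hi
  2-simplices (5): adi, dei, efg, efi, ehi

Hence C_0 ≅ Z^9, C_1 ≅ Z^14, C_2 ≅ Z^5.

The boundary map ∂_1: C_1 → C_0 maps an edge to its endpoints' difference, ∂[p,q] = q − p. For instance
  ∂ai = i − a.
The resulting 9×14 matrix has rank 8, and its Smith normal form has invariant factors (1,1,1,1,1,1,1,1).

∂_2: C_2 → C_1 maps a triangle to the signed sum of its edges. For instance
  ∂efi = fi − ei + ef,
  ∂adi = di − ai + ad.
This gives a 14×5 integer matrix of rank 5; reducing to Smith normal form yields diagonal entries (1,1,1,1,1).

Now H_k = ker ∂_k / im ∂_{k+1}, so:

  H_0: rank C_0 − rank ∂_1 = 9 − 8 = 1, and the invariant factors of ∂_1 are all 1, so H_0 = Z.
  H_1: rank ker ∂_1 − rank ∂_2 = (14 − 8) − 5 = 1, and the invariant factors of ∂_2 are all 1, so H_1 = Z.
  H_2: rank ker ∂_2 − rank ∂_3 = (5 − 5) − 0 = 0, and there is no ∂_3, so H_2 = 0.

As a check, the Euler characteristic is 9 − 14 + 5 = 0, which agrees with 1 − 1 + 0 = 0.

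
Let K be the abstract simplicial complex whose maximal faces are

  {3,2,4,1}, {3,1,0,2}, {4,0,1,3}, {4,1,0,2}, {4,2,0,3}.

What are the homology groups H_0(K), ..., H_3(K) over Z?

H_0 = Z,  H_1 = 0,  H_2 = 0,  H_3 = Z.

Order the vertices as 0 < 1 < 2 < 3 < 4. Listing each simplex with vertices in this order, K has dimension 3 with simplices:

  0-simplices (5): [0], [1], [2], [3], [4]
  1-simplices (10): [0,1], [0,2], [0,3], [0,4], [1,2], [1,3], [1,4], [2,3], [2,4], [3,4]
  2-simplices (10): [0,1,2], [0,1,3], [0,1,4], [0,2,3], [0,2,4], [0,3,4], [1,2,3], [1,2,4], [1,3,4], [2,3,4]
  3-simplices (5): [0,1,2,3], [0,1,2,4], [0,1,3,4], [0,2,3,4], [1,2,3,4]

so the chain groups are C_0 ≅ Z^5, C_1 ≅ Z^10, C_2 ≅ Z^10, C_3 ≅ Z^5.

Boundary ∂_1: C_1 → C_0 maps an edge to its endpoints' difference, ∂[p,q] = q − p.
As a 5×10 matrix over Z this has rank 4, with invariant factors (1,1,1,1).

Boundary ∂_2: C_2 → C_1 acts by ∂[p,q,r] = [q,r] − [p,r] + [p,q]. For instance
  ∂[0,2,3] = [2,3] − [0,3] + [0,2],
  ∂[1,2,3] = [2,3] − [1,3] + [1,2].
As a 10×10 matrix over Z this has rank 6, with invariant factors (1,1,1,1,1,1).

The boundary map ∂_3: C_3 → C_2 sends each 3-simplex σ to the alternating sum Σ_i (−1)^i (σ with its i-th vertex removed). For instance
  ∂[0,1,2,4] = [1,2,4] − [0,2,4] + [0,1,4] − [0,1,2],
  ∂[1,2,3,4] = [2,3,4] − [1,3,4] + [1,2,4] − [1,2,3].
As a 10×5 matrix over Z this has rank 4, with invariant factors (1,1,1,1).

Reading off H_k = ker ∂_k / im ∂_{k+1}:

  H_0: rank C_0 − rank ∂_1 = 5 − 4 = 1, and the invariant factors of ∂_1 are all 1, so H_0 = Z.
  H_1: rank ker ∂_1 − rank ∂_2 = (10 − 4) − 6 = 0, and the invariant factors of ∂_2 are all 1, so H_1 = 0.
  H_2: rank ker ∂_2 − rank ∂_3 = (10 − 6) − 4 = 0, and the invariant factors of ∂_3 are all 1, so H_2 = 0.
  H_3: rank ker ∂_3 − rank ∂_4 = (5 − 4) − 0 = 1, and there is no ∂_4, so H_3 = Z.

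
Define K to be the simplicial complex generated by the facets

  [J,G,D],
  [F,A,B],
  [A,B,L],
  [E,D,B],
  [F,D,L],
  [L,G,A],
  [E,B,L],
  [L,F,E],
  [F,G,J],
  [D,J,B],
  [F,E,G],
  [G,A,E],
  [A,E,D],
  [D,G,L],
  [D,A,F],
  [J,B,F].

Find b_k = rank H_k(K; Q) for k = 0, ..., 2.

Order the vertices as A < B < D < E < F < G < J < L. Listing each simplex with vertices in this order, K has dimension 2 with simplices:

  0-simplices (8): A, B, D, E, F, G, J, L
  1-simplices (24): AB, AD, AE, AF, AG, AL, BD, BE, BF, BJ, BL, DE, DF, DG, DJ, DL, EF, EG, EL, FG, FJ, FL, GJ, GL
  2-simplices (16): ABF, ABL, ADE, ADF, AEG, AGL, BDE, BDJ, BEL, BFJ, DFL, DGJ, DGL, EFG, EFL, FGJ

giving chain groups C_0 ≅ Z^8, C_1 ≅ Z^24, C_2 ≅ Z^16.

The boundary map ∂_1: C_1 → C_0 sends each edge [p,q] (with p < q) to q − p. For instance
  ∂AL = L − A.
The resulting 8×24 matrix has rank 7, and its Smith normal form has invariant factors (1,1,1,1,1,1,1).

Boundary ∂_2: C_2 → C_1 maps a triangle to the signed sum of its edges. For instance
  ∂BDJ = DJ − BJ + BD,
  ∂BFJ = FJ − BJ + BF.
This gives a 24×16 integer matrix of rank 15; reducing to Smith normal form yields diagonal entries (1,1,1,1,1,1,1,1,1,1,1,1,1,1,1).

Reading off H_k = ker ∂_k / im ∂_{k+1}:

  H_0: rank C_0 − rank ∂_1 = 8 − 7 = 1, and the invariant factors of ∂_1 are all 1, so H_0 = Z.
  H_1: rank ker ∂_1 − rank ∂_2 = (24 − 7) − 15 = 2, and the invariant factors of ∂_2 are all 1, so H_1 = Z^2.
  H_2: rank ker ∂_2 − rank ∂_3 = (16 − 15) − 0 = 1, and there is no ∂_3, so H_2 = Z.

As a check, the Euler characteristic is 8 − 24 + 16 = 0, which agrees with 1 − 2 + 1 = 0.
(K is a triangulation of the torus T^2.)

Hence the Betti numbers are b_0 = 1, b_1 = 2, b_2 = 1.

b_0 = 1, b_1 = 2, b_2 = 1.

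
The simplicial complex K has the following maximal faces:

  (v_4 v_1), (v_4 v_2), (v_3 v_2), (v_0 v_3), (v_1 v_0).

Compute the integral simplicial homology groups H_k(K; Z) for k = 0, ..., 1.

H_0 = Z,  H_1 = Z.

Order the vertices as v_0 < v_1 < v_2 < v_3 < v_4. Listing each simplex with vertices in this order, K has dimension 1 with simplices:

  0-simplices (5): [v_0], [v_1], [v_2], [v_3], [v_4]
  1-simplices (5): [v_0,v_1], [v_0,v_3], [v_1,v_4], [v_2,v_3], [v_2,v_4]

Hence C_0 ≅ Z^5, C_1 ≅ Z^5.

∂_1: C_1 → C_0 is given by ∂[p,q] = [q] − [p].
The 5×5 boundary matrix has rank 4 and Smith normal form diag(1,1,1,1).

Now H_k = ker ∂_k / im ∂_{k+1}, so:

  H_0: rank C_0 − rank ∂_1 = 5 − 4 = 1, and the invariant factors of ∂_1 are all 1, so H_0 = Z.
  H_1: rank ker ∂_1 − rank ∂_2 = (5 − 4) − 0 = 1, and there is no ∂_2, so H_1 = Z.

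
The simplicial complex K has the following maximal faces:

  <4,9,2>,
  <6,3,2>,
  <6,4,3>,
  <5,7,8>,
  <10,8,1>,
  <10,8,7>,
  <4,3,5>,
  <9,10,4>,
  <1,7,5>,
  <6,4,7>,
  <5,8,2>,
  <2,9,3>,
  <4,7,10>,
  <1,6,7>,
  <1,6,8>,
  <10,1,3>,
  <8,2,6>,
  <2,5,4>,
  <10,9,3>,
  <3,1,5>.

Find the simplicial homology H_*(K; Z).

H_0 ≅ Z,  H_1 ≅ Z ⊕ Z/2,  H_2 = 0.

Fix the vertex order 1 < 2 < 3 < 4 < 5 < 6 < 7 < 8 < 9 < 10 and write every simplex with vertices in increasing order. Then dim K = 2 and the simplices of K are:

  0-simplices (10): [1], [2], [3], [4], [5], [6], [7], [8], [9], [10]
  1-simplices (30): (30 of them)
  2-simplices (20): (20 of them)

so the chain groups are C_0 ≅ Z^10, C_1 ≅ Z^30, C_2 ≅ Z^20.

The boundary map ∂_1: C_1 → C_0 sends each edge [p,q] (with p < q) to q − p. For instance
  ∂[4,6] = [6] − [4].
The 10×30 boundary matrix has rank 9 and Smith normal form diag(1,1,1,1,1,1,1,1,1).

∂_2: C_2 → C_1 maps a triangle to the signed sum of its edges. For instance
  ∂[4,7,10] = [7,10] − [4,10] + [4,7],
  ∂[1,6,7] = [6,7] − [1,7] + [1,6].
The resulting 30×20 matrix has rank 20, and its Smith normal form has invariant factors (1,1,1,1,1,1,1,1,1,1,1,1,1,1,1,1,1,1,1,2).

Now H_k = ker ∂_k / im ∂_{k+1}, so:

  H_0: rank C_0 − rank ∂_1 = 10 − 9 = 1, and the invariant factors of ∂_1 are all 1, so H_0 ≅ Z.
  H_1: rank ker ∂_1 − rank ∂_2 = (30 − 9) − 20 = 1, and ∂_2 has invariant factor 2 > 1, so H_1 ≅ Z ⊕ Z/2.
  H_2: rank ker ∂_2 − rank ∂_3 = (20 − 20) − 0 = 0, and there is no ∂_3, so H_2 ≅ 0.

As a check, the Euler characteristic is 10 − 30 + 20 = 0, which agrees with 1 − 1 + 0 = 0.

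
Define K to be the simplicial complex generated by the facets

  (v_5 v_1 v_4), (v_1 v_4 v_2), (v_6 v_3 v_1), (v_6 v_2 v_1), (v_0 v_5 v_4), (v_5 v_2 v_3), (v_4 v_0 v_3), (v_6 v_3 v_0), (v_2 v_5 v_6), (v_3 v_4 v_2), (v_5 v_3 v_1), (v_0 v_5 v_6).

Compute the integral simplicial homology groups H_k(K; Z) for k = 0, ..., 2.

H_0 = Z,  H_1 = Z/2,  H_2 = 0.

Fix the vertex order v_0 < v_1 < v_2 < v_3 < v_4 < v_5 < v_6 and write every simplex with vertices in increasing order. Then dim K = 2 and the simplices of K are:

  0-simplices (7): [v_0], [v_1], [v_2], [v_3], [v_4], [v_5], [v_6]
  1-simplices (18): (18 of them)
  2-simplices (12): (12 of them)

so the chain groups are C_0 ≅ Z^7, C_1 ≅ Z^18, C_2 ≅ Z^12.

Boundary ∂_1: C_1 → C_0 sends each edge [p,q] (with p < q) to q − p. For instance
  ∂[v_3,v_5] = [v_5] − [v_3].
The resulting 7×18 matrix has rank 6, and its Smith normal form has invariant factors (1,1,1,1,1,1).

The boundary map ∂_2: C_2 → C_1 maps a triangle to the signed sum of its edges. For instance
  ∂[v_2,v_5,v_6] = [v_5,v_6] − [v_2,v_6] + [v_2,v_5],
  ∂[v_1,v_2,v_4] = [v_2,v_4] − [v_1,v_4] + [v_1,v_2].
This gives a 18×12 integer matrix of rank 12; reducing to Smith normal form yields diagonal entries (1,1,1,1,1,1,1,1,1,1,1,2).

From H_k ≅ ker(∂_k) / im(∂_{k+1}) we obtain:

  H_0: rank C_0 − rank ∂_1 = 7 − 6 = 1, and the invariant factors of ∂_1 are all 1, so H_0 ≅ Z.
  H_1: rank ker ∂_1 − rank ∂_2 = (18 − 6) − 12 = 0, and ∂_2 has invariant factor 2 > 1, so H_1 ≅ Z/2.
  H_2: rank ker ∂_2 − rank ∂_3 = (12 − 12) − 0 = 0, and there is no ∂_3, so H_2 ≅ 0.

(K is a triangulation of the real projective plane RP^2.)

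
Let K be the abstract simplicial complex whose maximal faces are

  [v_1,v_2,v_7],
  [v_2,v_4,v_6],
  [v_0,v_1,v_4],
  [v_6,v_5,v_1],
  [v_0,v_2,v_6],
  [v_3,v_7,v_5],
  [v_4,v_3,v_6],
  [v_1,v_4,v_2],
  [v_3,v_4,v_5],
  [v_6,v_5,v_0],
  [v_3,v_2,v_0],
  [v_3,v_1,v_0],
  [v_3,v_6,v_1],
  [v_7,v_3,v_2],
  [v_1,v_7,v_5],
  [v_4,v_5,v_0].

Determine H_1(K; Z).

H_1 = Z^2.

Take the total order v_0 < v_1 < v_2 < v_3 < v_4 < v_5 < v_6 < v_7 on the vertex set. Then K (dimension 2) consists of the simplices:

  0-simplices (8): [v_0], [v_1], [v_2], [v_3], [v_4], [v_5], [v_6], [v_7]
  1-simplices (24): (24 of them)
  2-simplices (16): (16 of them)

giving chain groups C_0 ≅ Z^8, C_1 ≅ Z^24, C_2 ≅ Z^16.

∂_1: C_1 → C_0 maps an edge to its endpoints' difference, ∂[p,q] = q − p. For instance
  ∂[v_0,v_6] = [v_6] − [v_0].
This gives a 8×24 integer matrix of rank 7; reducing to Smith normal form yields diagonal entries (1,1,1,1,1,1,1).

The boundary map ∂_2: C_2 → C_1 acts by ∂[p,q,r] = [q,r] − [p,r] + [p,q]. For instance
  ∂[v_3,v_5,v_7] = [v_5,v_7] − [v_3,v_7] + [v_3,v_5],
  ∂[v_1,v_3,v_6] = [v_3,v_6] − [v_1,v_6] + [v_1,v_3].
As a 24×16 matrix over Z this has rank 15, with invariant factors (1,1,1,1,1,1,1,1,1,1,1,1,1,1,1).

Computing H_k = (kernel of ∂_k) / (image of ∂_{k+1}):

  H_1: rank ker ∂_1 − rank ∂_2 = (24 − 7) − 15 = 2, and the invariant factors of ∂_2 are all 1, so H_1 ≅ Z^2.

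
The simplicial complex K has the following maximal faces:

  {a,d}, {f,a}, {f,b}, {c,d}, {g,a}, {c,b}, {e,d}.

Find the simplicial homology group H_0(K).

Take the total order a < b < c < d < e < f < g on the vertex set. Then K (dimension 1) consists of the simplices:

  0-simplices (7): a, b, c, d, e, f, g
  1-simplices (7): ad, af, ag, bc, bf, cd, de

so the chain groups are C_0 ≅ Z^7, C_1 ≅ Z^7.

The boundary map ∂_1: C_1 → C_0 is given by ∂[p,q] = [q] − [p].
The resulting 7×7 matrix has rank 6, and its Smith normal form has invariant factors (1,1,1,1,1,1).

Computing H_k = (kernel of ∂_k) / (image of ∂_{k+1}):

  H_0: rank C_0 − rank ∂_1 = 7 − 6 = 1, and the invariant factors of ∂_1 are all 1, so H_0 = Z.

H_0 ≅ Z.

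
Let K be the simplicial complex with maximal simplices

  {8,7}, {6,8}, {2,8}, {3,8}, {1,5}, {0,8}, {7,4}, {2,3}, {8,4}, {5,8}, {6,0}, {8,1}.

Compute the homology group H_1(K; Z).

K has 9 vertices, 12 edges.
rank ∂_1 = 8, rank ∂_2 = 0 ⇒ b_1 = 12 − 8 − 0 = 4. So H_1 = Z^4.

H_1 = Z^4.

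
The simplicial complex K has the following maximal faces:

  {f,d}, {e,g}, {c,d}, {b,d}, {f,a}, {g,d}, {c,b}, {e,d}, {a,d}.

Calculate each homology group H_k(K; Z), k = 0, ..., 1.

Order the vertices as a < b < c < d < e < f < g. Listing each simplex with vertices in this order, K has dimension 1 with simplices:

  0-simplices (7): a, b, c, d, e, f, g
  1-simplices (9): ad, af, bc, bd, cd, de, df, dg, eg

giving chain groups C_0 ≅ Z^7, C_1 ≅ Z^9.

Boundary ∂_1: C_1 → C_0 sends each edge [p,q] (with p < q) to q − p. For instance
  ∂bd = d − b.
As a 7×9 matrix over Z this has rank 6, with invariant factors (1,1,1,1,1,1).

From H_k ≅ ker(∂_k) / im(∂_{k+1}) we obtain:

  H_0: rank C_0 − rank ∂_1 = 7 − 6 = 1, and the invariant factors of ∂_1 are all 1, so H_0 ≅ Z.
  H_1: rank ker ∂_1 − rank ∂_2 = (9 − 6) − 0 = 3, and there is no ∂_2, so H_1 ≅ Z^3.

As a check, the Euler characteristic is 7 − 9 = -2, which agrees with 1 − 3 = -2.
(K is a triangulation of a wedge of 3 circles.)

H_0 ≅ Z,  H_1 ≅ Z^3.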